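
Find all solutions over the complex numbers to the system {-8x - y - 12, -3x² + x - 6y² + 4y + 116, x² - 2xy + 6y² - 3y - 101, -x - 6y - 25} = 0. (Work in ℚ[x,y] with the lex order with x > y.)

{(-1, -4)}

Compute a lex Gröbner basis by Buchberger's algorithm.
f_1 = -8x - y - 12, LT = x.
f_2 = -3x² + x - 6y² + 4y + 116, LT = x².
f_3 = x² - 2xy + 6y² - 3y - 101, LT = x².
f_4 = -x - 6y - 25, LT = x.

S(f_1,f_2): lcm = x². S = ⅛xy + 11/6x - 2y² + 4/3y + 116/3.
  leading term xy: subtract (-1/64y)·f_1 from ⅛xy + 11/6x - 2y² + 4/3y + 116/3 → 11/6x - 129/64y² + 55/48y + 116/3
  leading term x: subtract (-11/48)·f_1 from 11/6x - 129/64y² + 55/48y + 116/3 → -129/64y² + 11/12y + 431/12
  leading term y²: no divisor's leading term divides it; move -129/64y² to the remainder.
  leading term y: no divisor's leading term divides it; move 11/12y to the remainder.
  leading term 1: no divisor's leading term divides it; move 431/12 to the remainder.
  remainder -129/64y² + 11/12y + 431/12 ≠ 0; add h_5 = -129/64y² + 11/12y + 431/12 to the basis.

S(f_1,f_3): lcm = x². S = 17/8xy + 3/2x - 6y² + 3y + 101.
  leading term xy: subtract (-17/64y)·f_1 from 17/8xy + 3/2x - 6y² + 3y + 101 → 3/2x - 401/64y² - 3/16y + 101
  leading term x: subtract (-3/16)·f_1 from 3/2x - 401/64y² - 3/16y + 101 → -401/64y² - ⅜y + 395/4
  leading term y²: subtract (401/129)·h_5 from -401/64y² - ⅜y + 395/4 → -9983/3096y - 9983/774
  leading term y: no divisor's leading term divides it; move -9983/3096y to the remainder.
  leading term 1: no divisor's leading term divides it; move -9983/774 to the remainder.
  remainder -9983/3096y - 9983/774 ≠ 0; add h_6 = -9983/3096y - 9983/774 to the basis.

S(f_1,f_4): lcm = x. S = -47/8y - 47/2.
  leading term y: subtract (18189/9983)·h_6 from -47/8y - 47/2 → 0
  remainder 0.

S(f_2,f_3): lcm = x². S = 2xy - ⅓x - 4y² + 5/3y + 187/3.
  leading term xy: subtract (-¼y)·f_1 from 2xy - ⅓x - 4y² + 5/3y + 187/3 → -⅓x - 17/4y² - 4/3y + 187/3
  leading term x: subtract (1/24)·f_1 from -⅓x - 17/4y² - 4/3y + 187/3 → -17/4y² - 31/24y + 377/6
  leading term y²: subtract (272/129)·h_5 from -17/4y² - 31/24y + 377/6 → -9983/3096y - 9983/774
  leading term y: subtract (1)·h_6 from -9983/3096y - 9983/774 → 0
  remainder 0.

S(f_2,f_4): lcm = x². S = -6xy - 76/3x + 2y² - 4/3y - 116/3.
  leading term xy: subtract (¾y)·f_1 from -6xy - 76/3x + 2y² - 4/3y - 116/3 → -76/3x + 11/4y² + 23/3y - 116/3
  leading term x: subtract (19/6)·f_1 from -76/3x + 11/4y² + 23/3y - 116/3 → 11/4y² + 65/6y - ⅔
  leading term y²: subtract (-176/129)·h_5 from 11/4y² + 65/6y - ⅔ → 9353/774y + 18706/387
  leading term y: subtract (-37412/9983)·h_6 from 9353/774y + 18706/387 → 0
  remainder 0.

S(f_3,f_4): lcm = x². S = -8xy - 25x + 6y² - 3y - 101.
  leading term xy: subtract (y)·f_1 from -8xy - 25x + 6y² - 3y - 101 → -25x + 7y² + 9y - 101
  leading term x: subtract (25/8)·f_1 from -25x + 7y² + 9y - 101 → 7y² + 97/8y - 127/2
  leading term y²: subtract (-448/129)·h_5 from 7y² + 97/8y - 127/2 → 47395/3096y + 47395/774
  leading term y: subtract (-47395/9983)·h_6 from 47395/3096y + 47395/774 → 0
  remainder 0.

S(f_1,h_5): leading monomials are coprime, so the S-polynomial reduces to 0 (Buchberger's first criterion).
S(f_2,h_5): leading monomials are coprime, so the S-polynomial reduces to 0 (Buchberger's first criterion).
S(f_3,h_5): leading monomials are coprime, so the S-polynomial reduces to 0 (Buchberger's first criterion).
S(f_4,h_5): leading monomials are coprime, so the S-polynomial reduces to 0 (Buchberger's first criterion).
S(f_1,h_6): leading monomials are coprime, so the S-polynomial reduces to 0 (Buchberger's first criterion).
S(f_2,h_6): leading monomials are coprime, so the S-polynomial reduces to 0 (Buchberger's first criterion).
S(f_3,h_6): leading monomials are coprime, so the S-polynomial reduces to 0 (Buchberger's first criterion).
S(f_4,h_6): leading monomials are coprime, so the S-polynomial reduces to 0 (Buchberger's first criterion).
S(h_5,h_6): lcm = y². S = -1724/387y - 6896/387.
  leading term y: subtract (13792/9983)·h_6 from -1724/387y - 6896/387 → 0
  remainder 0.

Every S-polynomial of the final basis reduces to 0, so we have a Gröbner basis.
Inter-reduce: drop elements whose leading term is divisible by another's, tail-reduce, and make monic.
Reduced Gröbner basis: {x + 1, y + 4}.

Since the basis is lex-ordered, y + 4 is univariate in y. Its roots are {-4}. Back-substituting each root into the other basis elements fixes the other coordinates.
  y = -4: the earlier basis element becomes x + 1 = 0, giving x = -1 — point (-1, -4).
Substituting each solution back into the original system confirms all equations vanish.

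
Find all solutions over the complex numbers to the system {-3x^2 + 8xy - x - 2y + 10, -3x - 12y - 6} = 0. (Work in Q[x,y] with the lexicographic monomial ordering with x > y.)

{(11/10, -31/40), (-2, 0)}

Compute a lex Gröbner basis by Buchberger's algorithm.
f_1 = -3x^2 + 8xy - x - 2y + 10, LT = x^2.
f_2 = -3x - 12y - 6, LT = x.

S(f_1,f_2): lcm = x^2. S = -20/3xy - 5/3x + 2/3y - 10/3.
  leading term xy: subtract (20/9y)·f_2 from -20/3xy - 5/3x + 2/3y - 10/3 → -5/3x + 80/3y^2 + 14y - 10/3
  leading term x: subtract (5/9)·f_2 from -5/3x + 80/3y^2 + 14y - 10/3 → 80/3y^2 + 62/3y
  leading term y^2: no divisor's leading term divides it; move 80/3y^2 to the remainder.
  leading term y: no divisor's leading term divides it; move 62/3y to the remainder.
  remainder 80/3y^2 + 62/3y ≠ 0; add h_3 = 80/3y^2 + 62/3y to the basis.

The other S-polynomials (S(f_1,h_3), S(f_2,h_3)) all reduce to 0 modulo the current basis, so we have a Gröbner basis.
Inter-reduce: drop elements whose leading term is divisible by another's, tail-reduce, and make monic.
Reduced Gröbner basis: {x + 4y + 2, y^2 + 31/40y}.

Since the basis is lex-ordered, y^2 + 31/40y is univariate in y. Its roots are {-31/40, 0}. Back-substituting each root into the other basis elements fixes the other coordinates.
  y = -31/40: the earlier basis element becomes x - 11/10 = 0, giving x = 11/10 — point (11/10, -31/40).
  y = 0: the earlier basis element becomes x + 2 = 0, giving x = -2 — point (-2, 0).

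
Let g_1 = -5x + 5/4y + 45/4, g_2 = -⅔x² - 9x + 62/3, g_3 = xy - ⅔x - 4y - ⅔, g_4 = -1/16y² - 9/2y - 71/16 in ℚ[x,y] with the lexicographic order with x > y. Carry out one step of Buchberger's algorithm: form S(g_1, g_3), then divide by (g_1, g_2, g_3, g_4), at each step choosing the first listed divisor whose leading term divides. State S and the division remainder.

lcm(LM(g_1), LM(g_3)) = xy.
S = (lcm/LT(g_1))·g_1 − (lcm/LT(g_3))·g_3 = ⅔x - ¼y² + 7/4y + ⅔.
Reduce S modulo (g_1, g_2, g_3, g_4) in that order:
  leading term x: subtract (-2/15)·g_1 from ⅔x - ¼y² + 7/4y + ⅔ → -¼y² + 23/12y + 13/6
  leading term y²: subtract (4)·g_4 from -¼y² + 23/12y + 13/6 → 239/12y + 239/12
  leading term y: no divisor's leading term divides it; move 239/12y to the remainder.
  leading term 1: no divisor's leading term divides it; move 239/12 to the remainder.
The remainder 239/12y + 239/12 is nonzero, so it would be added as the next basis element.

S(g_1, g_3) = ⅔x - ¼y² + 7/4y + ⅔; remainder on division = 239/12y + 239/12.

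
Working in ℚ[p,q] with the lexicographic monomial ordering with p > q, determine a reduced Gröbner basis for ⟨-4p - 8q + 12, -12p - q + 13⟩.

G = {p - 1, q - 1}

This is the nonlinear analogue of row-reducing a linear system.

f_1 = -4p - 8q + 12, LT = p.
f_2 = -12p - q + 13, LT = p.

S(f_1,f_2): lcm = p. S = 23/12q - 23/12.
  leading term q: no divisor's leading term divides it; move 23/12q to the remainder.
  leading term 1: no divisor's leading term divides it; move -23/12 to the remainder.
  remainder 23/12q - 23/12 ≠ 0; add g_3 = 23/12q - 23/12 to the basis.

S(f_1,g_3): leading monomials are coprime, so the S-polynomial reduces to 0 (Buchberger's first criterion).
S(f_2,g_3): leading monomials are coprime, so the S-polynomial reduces to 0 (Buchberger's first criterion).
Every S-polynomial of the final basis reduces to 0, so we have a Gröbner basis.
Inter-reduce: drop elements whose leading term is divisible by another's, tail-reduce, and make monic.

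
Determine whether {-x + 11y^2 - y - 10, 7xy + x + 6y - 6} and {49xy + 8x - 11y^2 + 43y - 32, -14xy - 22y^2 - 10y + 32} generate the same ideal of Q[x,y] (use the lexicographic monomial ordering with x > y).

Since reduced Gröbner bases are canonical representatives of ideals under a given ordering, it suffices to compute and compare them.
Buchberger on the first generating set:
f_1 = -x + 11y^2 - y - 10, LT = x.
f_2 = 7xy + x + 6y - 6, LT = xy.

S(f_1,f_2): lcm = xy. S = -1/7x - 11y^3 + y^2 + 64/7y + 6/7.
  leading term x: subtract (1/7)·f_1 from -1/7x - 11y^3 + y^2 + 64/7y + 6/7 → -11y^3 - 4/7y^2 + 65/7y + 16/7
  leading term y^3: no divisor's leading term divides it; move -11y^3 to the remainder.
  leading term y^2: no divisor's leading term divides it; move -4/7y^2 to the remainder.
  leading term y: no divisor's leading term divides it; move 65/7y to the remainder.
  leading term 1: no divisor's leading term divides it; move 16/7 to the remainder.
  remainder -11y^3 - 4/7y^2 + 65/7y + 16/7 ≠ 0; add g_3 = -11y^3 - 4/7y^2 + 65/7y + 16/7 to the basis.

The other S-polynomials (S(f_1,g_3), S(f_2,g_3)) all reduce to 0 modulo the current basis, so we have a Gröbner basis.
Inter-reduce: drop elements whose leading term is divisible by another's, tail-reduce, and make monic.
Reduced Gröbner basis: {x - 11y^2 + y + 10, y^3 + 4/77y^2 - 65/77y - 16/77}.

Buchberger on the second generating set:
h_1 = 49xy + 8x - 11y^2 + 43y - 32, LT = xy.
h_2 = -14xy - 22y^2 - 10y + 32, LT = xy.

S(h_1,h_2): lcm = xy. S = 8/49x - 88/49y^2 + 8/49y + 80/49.
  leading term x: no divisor's leading term divides it; move 8/49x to the remainder.
  leading term y^2: no divisor's leading term divides it; move -88/49y^2 to the remainder.
  leading term y: no divisor's leading term divides it; move 8/49y to the remainder.
  leading term 1: no divisor's leading term divides it; move 80/49 to the remainder.
  remainder 8/49x - 88/49y^2 + 8/49y + 80/49 ≠ 0; add k_3 = 8/49x - 88/49y^2 + 8/49y + 80/49 to the basis.

S(h_1,k_3): lcm = xy. S = 8/49x + 11y^3 - 60/49y^2 - 447/49y - 32/49.
  leading term x: subtract (1)·k_3 from 8/49x + 11y^3 - 60/49y^2 - 447/49y - 32/49 → 11y^3 + 4/7y^2 - 65/7y - 16/7
  leading term y^3: no divisor's leading term divides it; move 11y^3 to the remainder.
  leading term y^2: no divisor's leading term divides it; move 4/7y^2 to the remainder.
  leading term y: no divisor's leading term divides it; move -65/7y to the remainder.
  leading term 1: no divisor's leading term divides it; move -16/7 to the remainder.
  remainder 11y^3 + 4/7y^2 - 65/7y - 16/7 ≠ 0; add k_4 = 11y^3 + 4/7y^2 - 65/7y - 16/7 to the basis.

The other S-polynomials (S(h_2,k_3), S(h_1,k_4), S(h_2,k_4), S(k_3,k_4)) all reduce to 0 modulo the current basis, so we have a Gröbner basis.
Inter-reduce: drop elements whose leading term is divisible by another's, tail-reduce, and make monic.
Reduced Gröbner basis: {x - 11y^2 + y + 10, y^3 + 4/77y^2 - 65/77y - 16/77}.

These coincide, so the ideals are equal.
The choice of monomial ordering does not affect the verdict — as long as both bases are computed under the same ordering, their equality decides ideal equality.

Yes, the ideals are equal.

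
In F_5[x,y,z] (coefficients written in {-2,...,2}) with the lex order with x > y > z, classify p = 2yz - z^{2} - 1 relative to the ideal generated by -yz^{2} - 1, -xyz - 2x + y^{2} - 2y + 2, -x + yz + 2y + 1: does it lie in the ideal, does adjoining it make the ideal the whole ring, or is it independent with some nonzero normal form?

2yz - z^{2} - 1 lies in I (it reduces to 0).

First compute the reduced Gröbner basis of I by Buchberger's algorithm.
f_1 = -yz^{2} - 1, LT = yz^{2}.
f_2 = -xyz - 2x + y^{2} - 2y + 2, LT = xyz.
f_3 = -x + yz + 2y + 1, LT = x.

S(f_1,f_2): lcm = xyz^{2}. S = -2xz + x + y^{2}z - 2yz + 2z.
  leading term xz: subtract (2z)·f_3 from -2xz + x + y^{2}z - 2yz + 2z → x + y^{2}z - 2yz^{2} - yz
  leading term x: subtract (-1)·f_3 from x + y^{2}z - 2yz^{2} - yz → y^{2}z - 2yz^{2} + 2y + 1
  leading term y^{2}z: no divisor's leading term divides it; move y^{2}z to the remainder.
  leading term yz^{2}: subtract (2)·f_1 from -2yz^{2} + 2y + 1 → 2y - 2
  leading term y: no divisor's leading term divides it; move 2y to the remainder.
  leading term 1: no divisor's leading term divides it; move -2 to the remainder.
  remainder y^{2}z + 2y - 2 ≠ 0; add h_4 = y^{2}z + 2y - 2 to the basis.

S(f_2,f_3): lcm = xyz. S = 2x + y^{2}z^{2} + 2y^{2}z - y^{2} + yz + 2y - 2.
  leading term x: subtract (-2)·f_3 from 2x + y^{2}z^{2} + 2y^{2}z - y^{2} + yz + 2y - 2 → y^{2}z^{2} + 2y^{2}z - y^{2} - 2yz + y
  leading term y^{2}z^{2}: subtract (-y)·f_1 from y^{2}z^{2} + 2y^{2}z - y^{2} - 2yz + y → 2y^{2}z - y^{2} - 2yz
  leading term y^{2}z: subtract (2)·h_4 from 2y^{2}z - y^{2} - 2yz → -y^{2} - 2yz + y - 1
  leading term y^{2}: no divisor's leading term divides it; move -y^{2} to the remainder.
  leading term yz: no divisor's leading term divides it; move -2yz to the remainder.
  leading term y: no divisor's leading term divides it; move y to the remainder.
  leading term 1: no divisor's leading term divides it; move -1 to the remainder.
  remainder -y^{2} - 2yz + y - 1 ≠ 0; add h_5 = -y^{2} - 2yz + y - 1 to the basis.

S(f_1,h_4): lcm = y^{2}z^{2}. S = -2yz + y + 2z.
  leading term yz: no divisor's leading term divides it; move -2yz to the remainder.
  leading term y: no divisor's leading term divides it; move y to the remainder.
  leading term z: no divisor's leading term divides it; move 2z to the remainder.
  remainder -2yz + y + 2z ≠ 0; add h_6 = -2yz + y + 2z to the basis.

S(f_1,h_5): lcm = y^{2}z^{2}. S = -2yz^{3} + yz^{2} + y - z^{2}.
  leading term yz^{3}: subtract (2z)·f_1 from -2yz^{3} + yz^{2} + y - z^{2} → yz^{2} + y - z^{2} + 2z
  leading term yz^{2}: subtract (-1)·f_1 from yz^{2} + y - z^{2} + 2z → y - z^{2} + 2z - 1
  leading term y: no divisor's leading term divides it; move y to the remainder.
  leading term z^{2}: no divisor's leading term divides it; move -z^{2} to the remainder.
  leading term z: no divisor's leading term divides it; move 2z to the remainder.
  leading term 1: no divisor's leading term divides it; move -1 to the remainder.
  remainder y - z^{2} + 2z - 1 ≠ 0; add h_7 = y - z^{2} + 2z - 1 to the basis.

S(f_1,h_7): lcm = yz^{2}. S = z^{4} - 2z^{3} + z^{2} + 1.
  leading term z^{4}: no divisor's leading term divides it; move z^{4} to the remainder.
  leading term z^{3}: no divisor's leading term divides it; move -2z^{3} to the remainder.
  leading term z^{2}: no divisor's leading term divides it; move z^{2} to the remainder.
  leading term 1: no divisor's leading term divides it; move 1 to the remainder.
  remainder z^{4} - 2z^{3} + z^{2} + 1 ≠ 0; add h_8 = z^{4} - 2z^{3} + z^{2} + 1 to the basis.

S(f_2,h_7): lcm = xyz. S = xz^{3} - 2xz^{2} + xz + 2x - y^{2} + 2y - 2.
  leading term xz^{3}: subtract (-z^{3})·f_3 from xz^{3} - 2xz^{2} + xz + 2x - y^{2} + 2y - 2 → -2xz^{2} + xz + 2x - y^{2} + yz^{4} + 2yz^{3} + 2y + z^{3} - 2
  leading term xz^{2}: subtract (2z^{2})·f_3 from -2xz^{2} + xz + 2x - y^{2} + yz^{4} + 2yz^{3} + 2y + z^{3} - 2 → xz + 2x - y^{2} + yz^{4} + yz^{2} + 2y + z^{3} - 2z^{2} - 2
  leading term xz: subtract (-z)·f_3 from xz + 2x - y^{2} + yz^{4} + yz^{2} + 2y + z^{3} - 2z^{2} - 2 → 2x - y^{2} + yz^{4} + 2yz^{2} + 2yz + 2y + z^{3} - 2z^{2} + z - 2
  leading term x: subtract (-2)·f_3 from 2x - y^{2} + yz^{4} + 2yz^{2} + 2yz + 2y + z^{3} - 2z^{2} + z - 2 → -y^{2} + yz^{4} + 2yz^{2} - yz + y + z^{3} - 2z^{2} + z
  leading term y^{2}: subtract (1)·h_5 from -y^{2} + yz^{4} + 2yz^{2} - yz + y + z^{3} - 2z^{2} + z → yz^{4} + 2yz^{2} + yz + z^{3} - 2z^{2} + z + 1
  leading term yz^{4}: subtract (-z^{2})·f_1 from yz^{4} + 2yz^{2} + yz + z^{3} - 2z^{2} + z + 1 → 2yz^{2} + yz + z^{3} + 2z^{2} + z + 1
  leading term yz^{2}: subtract (-2)·f_1 from 2yz^{2} + yz + z^{3} + 2z^{2} + z + 1 → yz + z^{3} + 2z^{2} + z - 1
  leading term yz: subtract (2)·h_6 from yz + z^{3} + 2z^{2} + z - 1 → -2y + z^{3} + 2z^{2} + 2z - 1
  leading term y: subtract (-2)·h_7 from -2y + z^{3} + 2z^{2} + 2z - 1 → z^{3} + z + 2
  leading term z^{3}: no divisor's leading term divides it; move z^{3} to the remainder.
  leading term z: no divisor's leading term divides it; move z to the remainder.
  leading term 1: no divisor's leading term divides it; move 2 to the remainder.
  remainder z^{3} + z + 2 ≠ 0; add h_9 = z^{3} + z + 2 to the basis.

The other S-polynomials (S(f_1,f_3), S(f_2,h_4), S(f_3,h_4), S(f_2,h_5), S(f_3,h_5), S(h_4,h_5), S(f_1,h_6), S(f_2,h_6), S(f_3,h_6), S(h_4,h_6), S(h_5,h_6), S(f_3,h_7), S(h_4,h_7), S(h_5,h_7), S(h_6,h_7), S(f_1,h_8), S(f_2,h_8), S(f_3,h_8), S(h_4,h_8), S(h_5,h_8), S(h_6,h_8), S(h_7,h_8), S(f_1,h_9), S(f_2,h_9), S(f_3,h_9), S(h_4,h_9), S(h_5,h_9), S(h_6,h_9), S(h_7,h_9), S(h_8,h_9)) all reduce to 0 modulo the current basis, so we have a Gröbner basis.
Inter-reduce: drop elements whose leading term is divisible by another's, tail-reduce, and make monic.
Reduced Gröbner basis: {x - z - 1, y - z^{2} + 2z - 1, z^{3} + z + 2}.
Label its elements g_1 = x - z - 1, g_2 = y - z^{2} + 2z - 1, g_3 = z^{3} + z + 2.

Reduce p = 2yz - z^{2} - 1 modulo G:
  leading term yz: subtract (2z)·g_2 from 2yz - z^{2} - 1 → 2z^{3} + 2z - 1
  leading term z^{3}: subtract (2)·g_3 from 2z^{3} + 2z - 1 → 0
  normal form = 0.
Since the normal form is 0, p ∈ I.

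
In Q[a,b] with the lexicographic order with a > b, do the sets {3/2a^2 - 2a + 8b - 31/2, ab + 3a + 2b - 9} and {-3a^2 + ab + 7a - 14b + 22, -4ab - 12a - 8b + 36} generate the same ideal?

Yes, the ideals are equal.

Two ideals are equal iff their reduced Gröbner bases coincide (the reduced basis is unique for a fixed ordering).
Buchberger on the first generating set:
f_1 = 3/2a^2 - 2a + 8b - 31/2, LT = a^2.
f_2 = ab + 3a + 2b - 9, LT = ab.

S(f_1,f_2): lcm = a^2b. S = -3a^2 - 10/3ab + 9a + 16/3b^2 - 31/3b.
  leading term a^2: subtract (-2)·f_1 from -3a^2 - 10/3ab + 9a + 16/3b^2 - 31/3b → -10/3ab + 5a + 16/3b^2 + 17/3b - 31
  leading term ab: subtract (-10/3)·f_2 from -10/3ab + 5a + 16/3b^2 + 17/3b - 31 → 15a + 16/3b^2 + 37/3b - 61
  leading term a: no divisor's leading term divides it; move 15a to the remainder.
  leading term b^2: no divisor's leading term divides it; move 16/3b^2 to the remainder.
  leading term b: no divisor's leading term divides it; move 37/3b to the remainder.
  leading term 1: no divisor's leading term divides it; move -61 to the remainder.
  remainder 15a + 16/3b^2 + 37/3b - 61 ≠ 0; add g_3 = 15a + 16/3b^2 + 37/3b - 61 to the basis.

S(f_2,g_3): lcm = ab. S = 3a - 16/45b^3 - 37/45b^2 + 91/15b - 9.
  leading term a: subtract (1/5)·g_3 from 3a - 16/45b^3 - 37/45b^2 + 91/15b - 9 → -16/45b^3 - 17/9b^2 + 18/5b + 16/5
  leading term b^3: no divisor's leading term divides it; move -16/45b^3 to the remainder.
  leading term b^2: no divisor's leading term divides it; move -17/9b^2 to the remainder.
  leading term b: no divisor's leading term divides it; move 18/5b to the remainder.
  leading term 1: no divisor's leading term divides it; move 16/5 to the remainder.
  remainder -16/45b^3 - 17/9b^2 + 18/5b + 16/5 ≠ 0; add g_4 = -16/45b^3 - 17/9b^2 + 18/5b + 16/5 to the basis.

The other S-polynomials (S(f_1,g_3), S(f_1,g_4), S(f_2,g_4), S(g_3,g_4)) all reduce to 0 modulo the current basis, so we have a Gröbner basis.
Inter-reduce: drop elements whose leading term is divisible by another's, tail-reduce, and make monic.
Reduced Gröbner basis: {a + 16/45b^2 + 37/45b - 61/15, b^3 + 85/16b^2 - 81/8b - 9}.

Buchberger on the second generating set:
h_1 = -3a^2 + ab + 7a - 14b + 22, LT = a^2.
h_2 = -4ab - 12a - 8b + 36, LT = ab.

S(h_1,h_2): lcm = a^2b. S = -3a^2 - 1/3ab^2 - 13/3ab + 9a + 14/3b^2 - 22/3b.
  leading term a^2: subtract (1)·h_1 from -3a^2 - 1/3ab^2 - 13/3ab + 9a + 14/3b^2 - 22/3b → -1/3ab^2 - 16/3ab + 2a + 14/3b^2 + 20/3b - 22
  leading term ab^2: subtract (1/12b)·h_2 from -1/3ab^2 - 16/3ab + 2a + 14/3b^2 + 20/3b - 22 → -13/3ab + 2a + 16/3b^2 + 11/3b - 22
  leading term ab: subtract (13/12)·h_2 from -13/3ab + 2a + 16/3b^2 + 11/3b - 22 → 15a + 16/3b^2 + 37/3b - 61
  leading term a: no divisor's leading term divides it; move 15a to the remainder.
  leading term b^2: no divisor's leading term divides it; move 16/3b^2 to the remainder.
  leading term b: no divisor's leading term divides it; move 37/3b to the remainder.
  leading term 1: no divisor's leading term divides it; move -61 to the remainder.
  remainder 15a + 16/3b^2 + 37/3b - 61 ≠ 0; add k_3 = 15a + 16/3b^2 + 37/3b - 61 to the basis.

S(h_2,k_3): lcm = ab. S = 3a - 16/45b^3 - 37/45b^2 + 91/15b - 9.
  leading term a: subtract (1/5)·k_3 from 3a - 16/45b^3 - 37/45b^2 + 91/15b - 9 → -16/45b^3 - 17/9b^2 + 18/5b + 16/5
  leading term b^3: no divisor's leading term divides it; move -16/45b^3 to the remainder.
  leading term b^2: no divisor's leading term divides it; move -17/9b^2 to the remainder.
  leading term b: no divisor's leading term divides it; move 18/5b to the remainder.
  leading term 1: no divisor's leading term divides it; move 16/5 to the remainder.
  remainder -16/45b^3 - 17/9b^2 + 18/5b + 16/5 ≠ 0; add k_4 = -16/45b^3 - 17/9b^2 + 18/5b + 16/5 to the basis.

The other S-polynomials (S(h_1,k_3), S(h_1,k_4), S(h_2,k_4), S(k_3,k_4)) all reduce to 0 modulo the current basis, so we have a Gröbner basis.
Inter-reduce: drop elements whose leading term is divisible by another's, tail-reduce, and make monic.
Reduced Gröbner basis: {a + 16/45b^2 + 37/45b - 61/15, b^3 + 85/16b^2 - 81/8b - 9}.

Same reduced basis, so the two generating sets span the same ideal.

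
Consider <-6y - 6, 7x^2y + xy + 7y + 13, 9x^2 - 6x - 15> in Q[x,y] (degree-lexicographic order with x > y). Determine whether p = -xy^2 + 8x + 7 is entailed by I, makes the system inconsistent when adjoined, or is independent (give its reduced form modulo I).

-xy^2 + 8x + 7 lies in I (it reduces to 0).

First compute the reduced Gröbner basis of I by Buchberger's algorithm.
f_1 = -6y - 6, LT = y.
f_2 = 7x^2y + xy + 7y + 13, LT = x^2y.
f_3 = 9x^2 - 6x - 15, LT = x^2.

S(f_1,f_2): lcm = x^2y. S = x^2 - 1/7xy - y - 13/7.
  reduce S modulo (f_1, f_2, f_3):
  remainder 17/21x + 17/21 ≠ 0; add h_4 = 17/21x + 17/21 to the basis.

The other S-polynomials (S(f_1,f_3), S(f_2,f_3), S(f_1,h_4), S(f_2,h_4), S(f_3,h_4)) all reduce to 0 modulo the current basis, so we have a Gröbner basis.
Inter-reduce: drop elements whose leading term is divisible by another's, tail-reduce, and make monic.
Reduced Gröbner basis: {x + 1, y + 1}.
Label its elements g_1 = x + 1, g_2 = y + 1.

Reduce p = -xy^2 + 8x + 7 modulo G:
  leading term xy^2: subtract (-y^2)·g_1 from -xy^2 + 8x + 7 → y^2 + 8x + 7
  leading term y^2: subtract (y)·g_2 from y^2 + 8x + 7 → 8x - y + 7
  leading term x: subtract (8)·g_1 from 8x - y + 7 → -y - 1
  leading term y: subtract (-1)·g_2 from -y - 1 → 0
  normal form = 0.
Since the normal form is 0, p ∈ I.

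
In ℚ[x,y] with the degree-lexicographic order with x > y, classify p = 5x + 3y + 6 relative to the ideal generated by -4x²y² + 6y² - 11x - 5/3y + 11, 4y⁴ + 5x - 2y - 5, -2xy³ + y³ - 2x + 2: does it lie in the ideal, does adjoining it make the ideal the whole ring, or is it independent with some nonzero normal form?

First compute the reduced Gröbner basis of I by Buchberger's algorithm.
f_1 = -4x²y² + 6y² - 11x - 5/3y + 11, LT = x²y².
f_2 = 4y⁴ + 5x - 2y - 5, LT = y⁴.
f_3 = -2xy³ + y³ - 2x + 2, LT = xy³.

S(f_1,f_2): lcm = x²y⁴. S = -3/2y⁴ - 5/4x³ + ½x²y + 11/4xy² + 5/12y³ + 5/4x² - 11/4y².
  reduce S modulo (f_1, f_2, f_3):
  remainder -5/4x³ + ½x²y + 11/4xy² + 5/12y³ + 5/4x² - 11/4y² + 15/8x - ¾y - 15/8 ≠ 0; add h_4 = -5/4x³ + ½x²y + 11/4xy² + 5/12y³ + 5/4x² - 11/4y² + 15/8x - ¾y - 15/8 to the basis.

S(f_1,f_3): lcm = x²y³. S = ½xy³ - 3/2y³ - x² + 11/4xy + 5/12y² + x - 11/4y.
  reduce S modulo (f_1, f_2, f_3, h_4):
  remainder -5/4y³ - x² + 11/4xy + 5/12y² + ½x - 11/4y + ½ ≠ 0; add h_5 = -5/4y³ - x² + 11/4xy + 5/12y² + ½x - 11/4y + ½ to the basis.

S(f_2,f_3): lcm = xy⁴. S = ½y⁴ + 5/4x² - 3/2xy - 5/4x + y.
  reduce S modulo (f_1, f_2, f_3, h_4, h_5):
  remainder 5/4x² - 3/2xy - 15/8x + 5/4y + ⅝ ≠ 0; add h_6 = 5/4x² - 3/2xy - 15/8x + 5/4y + ⅝ to the basis.

S(f_3,h_4): lcm = x³y³. S = ⅖x²y⁴ + 11/5xy⁵ + ⅓y⁶ + ½x²y³ - 11/5y⁵ + 3/2xy³ - ⅗y⁴ + x³ - 3/2y³ - x².
  reduce S modulo (f_1, f_2, f_3, h_4, h_5, h_6):
  remainder -311/300xy² + 76/75xy + 169/360y² - 4/15x - 19/15y + 4/15 ≠ 0; add h_7 = -311/300xy² + 76/75xy + 169/360y² - 4/15x - 19/15y + 4/15 to the basis.

S(f_1,h_5): lcm = x²y³. S = -⅘x⁴ + 11/5x³y + ⅓x²y² + ⅖x³ - 11/5x²y - 3/2y³ + ⅖x² + 11/4xy + 5/12y² - 11/4y.
  reduce S modulo (f_1, f_2, f_3, h_4, h_5, h_6, h_7):
  remainder -6622307/11662500xy - 2104697/1399500y² - 195891/194375x + 5953231/3498750y + 195891/194375 ≠ 0; add h_8 = -6622307/11662500xy - 2104697/1399500y² - 195891/194375x + 5953231/3498750y + 195891/194375 to the basis.

S(f_2,h_5): lcm = y⁴. S = -⅘x²y + 11/5xy² + ⅓y³ + ⅖xy - 11/5y² + 5/4x - 1/10y - 5/4.
  reduce S modulo (f_1, f_2, f_3, h_4, h_5, h_6, h_7, h_8):
  remainder -578821931/198669210y² - 63623635/79467684x + 471827551/596007630y + 63623635/79467684 ≠ 0; add h_9 = -578821931/198669210y² - 63623635/79467684x + 471827551/596007630y + 63623635/79467684 to the basis.

S(f_1,h_6): lcm = x²y². S = 6/5xy³ + 3/2xy² - y³ - 2y² + 11/4x + 5/12y - 11/4.
  reduce S modulo (f_1, f_2, f_3, h_4, h_5, h_6, h_7, h_8, h_9):
  remainder 4018682261/4630575448x + 1663395613/1736465793y - 4018682261/4630575448 ≠ 0; add h_10 = 4018682261/4630575448x + 1663395613/1736465793y - 4018682261/4630575448 to the basis.

S(h_4,h_7): lcm = x³y². S = -⅖x²y³ - 11/5xy⁴ - ⅓y⁵ + 304/311x³y - 1021/1866x²y² + 11/5y⁴ - 80/311x³ - 380/311x²y - 3/2xy² + ⅗y³ + 80/311x² + 3/2y².
  reduce S modulo (f_1, f_2, f_3, h_4, h_5, h_6, h_7, h_8, h_9, h_10):
  remainder 145344514357315/24541727233176y ≠ 0; add h_11 = 145344514357315/24541727233176y to the basis.

The other S-polynomials (S(f_1,h_4), S(f_2,h_4), S(f_3,h_5), S(h_4,h_5), S(f_2,h_6), S(f_3,h_6), S(h_4,h_6), S(h_5,h_6), S(f_1,h_7), S(f_2,h_7), S(f_3,h_7), S(h_5,h_7), S(h_6,h_7), S(f_1,h_8), S(f_2,h_8), S(f_3,h_8), S(h_4,h_8), S(h_5,h_8), S(h_6,h_8), S(h_7,h_8), S(f_1,h_9), S(f_2,h_9), S(f_3,h_9), S(h_4,h_9), S(h_5,h_9), S(h_6,h_9), S(h_7,h_9), S(h_8,h_9), S(f_1,h_10), S(f_2,h_10), S(f_3,h_10), S(h_4,h_10), S(h_5,h_10), S(h_6,h_10), S(h_7,h_10), S(h_8,h_10), S(h_9,h_10), S(f_1,h_11), S(f_2,h_11), S(f_3,h_11), S(h_4,h_11), S(h_5,h_11), S(h_6,h_11), S(h_7,h_11), S(h_8,h_11), S(h_9,h_11), S(h_10,h_11)) all reduce to 0 modulo the current basis, so we have a Gröbner basis.
Inter-reduce: drop elements whose leading term is divisible by another's, tail-reduce, and make monic.
Reduced Gröbner basis: {x - 1, y}.
Label its elements g_1 = x - 1, g_2 = y.

Reduce p = 5x + 3y + 6 modulo G:
  leading term x: subtract (5)·g_1 from 5x + 3y + 6 → 3y + 11
  leading term y: subtract (3)·g_2 from 3y + 11 → 11
  leading term 1: no divisor's leading term divides it; move 11 to the remainder.
  normal form = 11.
The normal form is nonzero, so p ∉ I. Since p minus its normal form lies in I, I + (p) = I + (r) where r = 11; decide whether this ideal is the whole ring.
Here r = 11 is a nonzero constant, hence a unit: 1 ∈ I + (p), the Gröbner basis of I + (p) is {1}, and the enlarged system has no common solution — adjoining p is inconsistent.

Adjoining 5x + 3y + 6 makes the ideal the whole ring: the system is inconsistent.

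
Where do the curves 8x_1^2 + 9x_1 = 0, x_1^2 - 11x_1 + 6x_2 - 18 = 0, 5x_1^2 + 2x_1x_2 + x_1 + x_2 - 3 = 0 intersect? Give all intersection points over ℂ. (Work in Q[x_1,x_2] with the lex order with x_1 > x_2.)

{(0, 3)}

Compute a lex Gröbner basis by Buchberger's algorithm.
f_1 = 8x_1^2 + 9x_1, LT = x_1^2.
f_2 = x_1^2 - 11x_1 + 6x_2 - 18, LT = x_1^2.
f_3 = 5x_1^2 + 2x_1x_2 + x_1 + x_2 - 3, LT = x_1^2.

S(f_1,f_2): lcm = x_1^2. S = 97/8x_1 - 6x_2 + 18.
  leading term x_1: no divisor's leading term divides it; move 97/8x_1 to the remainder.
  leading term x_2: no divisor's leading term divides it; move -6x_2 to the remainder.
  leading term 1: no divisor's leading term divides it; move 18 to the remainder.
  remainder 97/8x_1 - 6x_2 + 18 ≠ 0; add h_4 = 97/8x_1 - 6x_2 + 18 to the basis.

S(f_1,f_3): lcm = x_1^2. S = -2/5x_1x_2 + 37/40x_1 - 1/5x_2 + 3/5.
  leading term x_1x_2: subtract (-16/485x_2)·h_4 from -2/5x_1x_2 + 37/40x_1 - 1/5x_2 + 3/5 → 37/40x_1 - 96/485x_2^2 + 191/485x_2 + 3/5
  leading term x_1: subtract (37/485)·h_4 from 37/40x_1 - 96/485x_2^2 + 191/485x_2 + 3/5 → -96/485x_2^2 + 413/485x_2 - 75/97
  leading term x_2^2: no divisor's leading term divides it; move -96/485x_2^2 to the remainder.
  leading term x_2: no divisor's leading term divides it; move 413/485x_2 to the remainder.
  leading term 1: no divisor's leading term divides it; move -75/97 to the remainder.
  remainder -96/485x_2^2 + 413/485x_2 - 75/97 ≠ 0; add h_5 = -96/485x_2^2 + 413/485x_2 - 75/97 to the basis.

S(f_2,f_3): lcm = x_1^2. S = -2/5x_1x_2 - 56/5x_1 + 29/5x_2 - 87/5.
  leading term x_1x_2: subtract (-16/485x_2)·h_4 from -2/5x_1x_2 - 56/5x_1 + 29/5x_2 - 87/5 → -56/5x_1 - 96/485x_2^2 + 3101/485x_2 - 87/5
  leading term x_1: subtract (-448/485)·h_4 from -56/5x_1 - 96/485x_2^2 + 3101/485x_2 - 87/5 → -96/485x_2^2 + 413/485x_2 - 75/97
  leading term x_2^2: subtract (1)·h_5 from -96/485x_2^2 + 413/485x_2 - 75/97 → 0
  remainder 0.

S(f_1,h_4): lcm = x_1^2. S = 48/97x_1x_2 - 279/776x_1.
  leading term x_1x_2: subtract (384/9409x_2)·h_4 from 48/97x_1x_2 - 279/776x_1 → -279/776x_1 + 2304/9409x_2^2 - 6912/9409x_2
  leading term x_1: subtract (-279/9409)·h_4 from -279/776x_1 + 2304/9409x_2^2 - 6912/9409x_2 → 2304/9409x_2^2 - 8586/9409x_2 + 5022/9409
  leading term x_2^2: subtract (-120/97)·h_5 from 2304/9409x_2^2 - 8586/9409x_2 + 5022/9409 → 1326/9409x_2 - 3978/9409
  leading term x_2: no divisor's leading term divides it; move 1326/9409x_2 to the remainder.
  leading term 1: no divisor's leading term divides it; move -3978/9409 to the remainder.
  remainder 1326/9409x_2 - 3978/9409 ≠ 0; add h_6 = 1326/9409x_2 - 3978/9409 to the basis.

S(f_2,h_4): lcm = x_1^2. S = 48/97x_1x_2 - 1211/97x_1 + 6x_2 - 18.
  leading term x_1x_2: subtract (384/9409x_2)·h_4 from 48/97x_1x_2 - 1211/97x_1 + 6x_2 - 18 → -1211/97x_1 + 2304/9409x_2^2 + 49542/9409x_2 - 18
  leading term x_1: subtract (-9688/9409)·h_4 from -1211/97x_1 + 2304/9409x_2^2 + 49542/9409x_2 - 18 → 2304/9409x_2^2 - 8586/9409x_2 + 5022/9409
  leading term x_2^2: subtract (-120/97)·h_5 from 2304/9409x_2^2 - 8586/9409x_2 + 5022/9409 → 1326/9409x_2 - 3978/9409
  leading term x_2: subtract (1)·h_6 from 1326/9409x_2 - 3978/9409 → 0
  remainder 0.

S(f_3,h_4): lcm = x_1^2. S = 434/485x_1x_2 - 623/485x_1 + 1/5x_2 - 3/5.
  leading term x_1x_2: subtract (3472/47045x_2)·h_4 from 434/485x_1x_2 - 623/485x_1 + 1/5x_2 - 3/5 → -623/485x_1 + 20832/47045x_2^2 - 53087/47045x_2 - 3/5
  leading term x_1: subtract (-4984/47045)·h_4 from -623/485x_1 + 20832/47045x_2^2 - 53087/47045x_2 - 3/5 → 20832/47045x_2^2 - 82991/47045x_2 + 12297/9409
  leading term x_2^2: subtract (-217/97)·h_5 from 20832/47045x_2^2 - 82991/47045x_2 + 12297/9409 → 1326/9409x_2 - 3978/9409
  leading term x_2: subtract (1)·h_6 from 1326/9409x_2 - 3978/9409 → 0
  remainder 0.

S(f_1,h_5): leading monomials are coprime, so the S-polynomial reduces to 0 (Buchberger's first criterion).
S(f_2,h_5): leading monomials are coprime, so the S-polynomial reduces to 0 (Buchberger's first criterion).
S(f_3,h_5): leading monomials are coprime, so the S-polynomial reduces to 0 (Buchberger's first criterion).
S(h_4,h_5): leading monomials are coprime, so the S-polynomial reduces to 0 (Buchberger's first criterion).
S(f_1,h_6): leading monomials are coprime, so the S-polynomial reduces to 0 (Buchberger's first criterion).
S(f_2,h_6): leading monomials are coprime, so the S-polynomial reduces to 0 (Buchberger's first criterion).
S(f_3,h_6): leading monomials are coprime, so the S-polynomial reduces to 0 (Buchberger's first criterion).
S(h_4,h_6): leading monomials are coprime, so the S-polynomial reduces to 0 (Buchberger's first criterion).
S(h_5,h_6): lcm = x_2^2. S = -125/96x_2 + 125/32.
  leading term x_2: subtract (-1176125/127296)·h_6 from -125/96x_2 + 125/32 → 0
  remainder 0.

Every S-polynomial of the final basis reduces to 0, so we have a Gröbner basis.
Inter-reduce: drop elements whose leading term is divisible by another's, tail-reduce, and make monic.
Reduced Gröbner basis: {x_1, x_2 - 3}.

A lex Gröbner basis eliminates variables successively. Here x_2 - 3 depends only on x_2, with roots {3}; lifting each root through the earlier basis elements recovers the full solutions.
  x_2 = 3: the earlier basis element becomes x_1 = 0, giving x_1 = 0 — point (0, 3).
Substituting each solution back into the original system confirms all equations vanish.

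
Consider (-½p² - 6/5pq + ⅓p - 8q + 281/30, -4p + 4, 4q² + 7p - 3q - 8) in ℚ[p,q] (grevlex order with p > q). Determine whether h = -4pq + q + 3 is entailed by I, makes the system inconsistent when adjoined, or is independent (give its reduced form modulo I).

-4pq + q + 3 lies in I (it reduces to 0).

First compute the reduced Gröbner basis of I by Buchberger's algorithm.
f_1 = -½p² - 6/5pq + ⅓p - 8q + 281/30, LT = p².
f_2 = -4p + 4, LT = p.
f_3 = 4q² + 7p - 3q - 8, LT = q².

S(f_1,f_2): lcm = p². S = 12/5pq + ⅓p + 16q - 281/15.
  leading term pq: subtract (-⅗q)·f_2 from 12/5pq + ⅓p + 16q - 281/15 → ⅓p + 92/5q - 281/15
  leading term p: subtract (-1/12)·f_2 from ⅓p + 92/5q - 281/15 → 92/5q - 92/5
  leading term q: no divisor's leading term divides it; move 92/5q to the remainder.
  leading term 1: no divisor's leading term divides it; move -92/5 to the remainder.
  remainder 92/5q - 92/5 ≠ 0; add k_4 = 92/5q - 92/5 to the basis.

The other S-polynomials (S(f_1,f_3), S(f_2,f_3), S(f_1,k_4), S(f_2,k_4), S(f_3,k_4)) all reduce to 0 modulo the current basis, so we have a Gröbner basis.
Inter-reduce: drop elements whose leading term is divisible by another's, tail-reduce, and make monic.
Reduced Gröbner basis: {p - 1, q - 1}.
Label its elements g_1 = p - 1, g_2 = q - 1.

Reduce h = -4pq + q + 3 modulo G:
  leading term pq: subtract (-4q)·g_1 from -4pq + q + 3 → -3q + 3
  leading term q: subtract (-3)·g_2 from -3q + 3 → 0
  normal form = 0.
Since the normal form is 0, h ∈ I.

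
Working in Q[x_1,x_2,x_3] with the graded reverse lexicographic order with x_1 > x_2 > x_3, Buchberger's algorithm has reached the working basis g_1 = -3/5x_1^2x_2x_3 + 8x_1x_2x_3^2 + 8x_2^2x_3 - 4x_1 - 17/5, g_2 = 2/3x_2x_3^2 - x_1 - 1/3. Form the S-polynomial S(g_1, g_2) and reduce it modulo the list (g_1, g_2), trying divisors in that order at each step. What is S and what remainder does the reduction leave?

S(g_1, g_2) = -40/3x_1x_2x_3^3 - 40/3x_2^2x_3^2 + 3/2x_1^3 + 1/2x_1^2 + 20/3x_1x_3 + 17/3x_3; remainder on division = 3/2x_1^3 - 20x_1^2x_3 + 1/2x_1^2 - 20x_1x_2 - 20/3x_2 + 17/3x_3.

lcm(LM(g_1), LM(g_2)) = x_1^2x_2x_3^2.
S = (lcm/LT(g_1))·g_1 − (lcm/LT(g_2))·g_2 = -40/3x_1x_2x_3^3 - 40/3x_2^2x_3^2 + 3/2x_1^3 + 1/2x_1^2 + 20/3x_1x_3 + 17/3x_3.
Reduce S modulo (g_1, g_2) in that order:
  leading term x_1x_2x_3^3: subtract (-20x_1x_3)·g_2 from -40/3x_1x_2x_3^3 - 40/3x_2^2x_3^2 + 3/2x_1^3 + 1/2x_1^2 + 20/3x_1x_3 + 17/3x_3 → -40/3x_2^2x_3^2 + 3/2x_1^3 - 20x_1^2x_3 + 1/2x_1^2 + 17/3x_3
  leading term x_2^2x_3^2: subtract (-20x_2)·g_2 from -40/3x_2^2x_3^2 + 3/2x_1^3 - 20x_1^2x_3 + 1/2x_1^2 + 17/3x_3 → 3/2x_1^3 - 20x_1^2x_3 + 1/2x_1^2 - 20x_1x_2 - 20/3x_2 + 17/3x_3
  leading term x_1^3: no divisor's leading term divides it; move 3/2x_1^3 to the remainder.
  leading term x_1^2x_3: no divisor's leading term divides it; move -20x_1^2x_3 to the remainder.
  leading term x_1^2: no divisor's leading term divides it; move 1/2x_1^2 to the remainder.
  leading term x_1x_2: no divisor's leading term divides it; move -20x_1x_2 to the remainder.
  leading term x_2: no divisor's leading term divides it; move -20/3x_2 to the remainder.
  leading term x_3: no divisor's leading term divides it; move 17/3x_3 to the remainder.
The remainder 3/2x_1^3 - 20x_1^2x_3 + 1/2x_1^2 - 20x_1x_2 - 20/3x_2 + 17/3x_3 is nonzero, so it would be added as the next basis element.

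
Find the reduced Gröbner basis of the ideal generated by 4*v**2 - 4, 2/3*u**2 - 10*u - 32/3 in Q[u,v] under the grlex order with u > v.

This is the nonlinear analogue of row-reducing a linear system.

f_1 = 4*v**2 - 4, LT = v**2.
f_2 = 2/3*u**2 - 10*u - 32/3, LT = u**2.

The S-polynomials (S(f_1,f_2)) all reduce to 0 modulo the current basis, so we have a Gröbner basis.

G = {u**2 - 15*u - 16, v**2 - 1}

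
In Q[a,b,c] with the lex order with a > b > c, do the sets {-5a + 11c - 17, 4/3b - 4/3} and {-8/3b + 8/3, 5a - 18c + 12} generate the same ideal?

No, the ideals differ.

For a fixed monomial order, each ideal has a unique reduced Gröbner basis; comparing bases decides equality.
Buchberger on the first generating set:
f_1 = -5a + 11c - 17, LT = a.
f_2 = 4/3b - 4/3, LT = b.

S(f_1,f_2): leading monomials are coprime, so the S-polynomial reduces to 0 (Buchberger's first criterion).
Every S-polynomial of the final basis reduces to 0, so we have a Gröbner basis.
Inter-reduce: drop elements whose leading term is divisible by another's, tail-reduce, and make monic.
Reduced Gröbner basis: {a - 11/5c + 17/5, b - 1}.

Buchberger on the second generating set:
h_1 = -8/3b + 8/3, LT = b.
h_2 = 5a - 18c + 12, LT = a.

S(h_1,h_2): leading monomials are coprime, so the S-polynomial reduces to 0 (Buchberger's first criterion).
Every S-polynomial of the final basis reduces to 0, so we have a Gröbner basis.
Inter-reduce: drop elements whose leading term is divisible by another's, tail-reduce, and make monic.
Reduced Gröbner basis: {a - 18/5c + 12/5, b - 1}.

These differ, so the ideals are not equal.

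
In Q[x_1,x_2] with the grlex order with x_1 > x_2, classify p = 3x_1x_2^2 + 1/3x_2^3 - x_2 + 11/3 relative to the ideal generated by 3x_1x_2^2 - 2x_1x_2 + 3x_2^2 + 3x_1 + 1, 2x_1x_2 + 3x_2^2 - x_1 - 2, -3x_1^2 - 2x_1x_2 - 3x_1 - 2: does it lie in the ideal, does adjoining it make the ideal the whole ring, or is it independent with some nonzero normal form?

3x_1x_2^2 + 1/3x_2^3 - x_2 + 11/3 lies in I (it reduces to 0).

First compute the reduced Gröbner basis of I by Buchberger's algorithm.
f_1 = 3x_1x_2^2 - 2x_1x_2 + 3x_2^2 + 3x_1 + 1, LT = x_1x_2^2.
f_2 = 2x_1x_2 + 3x_2^2 - x_1 - 2, LT = x_1x_2.
f_3 = -3x_1^2 - 2x_1x_2 - 3x_1 - 2, LT = x_1^2.

S(f_1,f_2): lcm = x_1x_2^2. S = -3/2x_2^3 - 1/6x_1x_2 + x_2^2 + x_1 + x_2 + 1/3.
  leading term x_2^3: no divisor's leading term divides it; move -3/2x_2^3 to the remainder.
  leading term x_1x_2: subtract (-1/12)·f_2 from -1/6x_1x_2 + x_2^2 + x_1 + x_2 + 1/3 → 5/4x_2^2 + 11/12x_1 + x_2 + 1/6
  leading term x_2^2: no divisor's leading term divides it; move 5/4x_2^2 to the remainder.
  leading term x_1: no divisor's leading term divides it; move 11/12x_1 to the remainder.
  leading term x_2: no divisor's leading term divides it; move x_2 to the remainder.
  leading term 1: no divisor's leading term divides it; move 1/6 to the remainder.
  remainder -3/2x_2^3 + 5/4x_2^2 + 11/12x_1 + x_2 + 1/6 ≠ 0; add h_4 = -3/2x_2^3 + 5/4x_2^2 + 11/12x_1 + x_2 + 1/6 to the basis.

S(f_1,f_3): lcm = x_1^2x_2^2. S = -2/3x_1x_2^3 - 2/3x_1^2x_2 + x_1^2 - 2/3x_2^2 + 1/3x_1.
  leading term x_1x_2^3: subtract (-2/9x_2)·f_1 from -2/3x_1x_2^3 - 2/3x_1^2x_2 + x_1^2 - 2/3x_2^2 + 1/3x_1 → -2/3x_1^2x_2 - 4/9x_1x_2^2 + 2/3x_2^3 + x_1^2 + 2/3x_1x_2 - 2/3x_2^2 + 1/3x_1 + 2/9x_2
  leading term x_1^2x_2: subtract (-1/3x_1)·f_2 from -2/3x_1^2x_2 - 4/9x_1x_2^2 + 2/3x_2^3 + x_1^2 + 2/3x_1x_2 - 2/3x_2^2 + 1/3x_1 + 2/9x_2 → 5/9x_1x_2^2 + 2/3x_2^3 + 2/3x_1^2 + 2/3x_1x_2 - 2/3x_2^2 - 1/3x_1 + 2/9x_2
  leading term x_1x_2^2: subtract (5/27)·f_1 from 5/9x_1x_2^2 + 2/3x_2^3 + 2/3x_1^2 + 2/3x_1x_2 - 2/3x_2^2 - 1/3x_1 + 2/9x_2 → 2/3x_2^3 + 2/3x_1^2 + 28/27x_1x_2 - 11/9x_2^2 - 8/9x_1 + 2/9x_2 - 5/27
  leading term x_2^3: subtract (-4/9)·h_4 from 2/3x_2^3 + 2/3x_1^2 + 28/27x_1x_2 - 11/9x_2^2 - 8/9x_1 + 2/9x_2 - 5/27 → 2/3x_1^2 + 28/27x_1x_2 - 2/3x_2^2 - 13/27x_1 + 2/3x_2 - 1/9
  leading term x_1^2: subtract (-2/9)·f_3 from 2/3x_1^2 + 28/27x_1x_2 - 2/3x_2^2 - 13/27x_1 + 2/3x_2 - 1/9 → 16/27x_1x_2 - 2/3x_2^2 - 31/27x_1 + 2/3x_2 - 5/9
  leading term x_1x_2: subtract (8/27)·f_2 from 16/27x_1x_2 - 2/3x_2^2 - 31/27x_1 + 2/3x_2 - 5/9 → -14/9x_2^2 - 23/27x_1 + 2/3x_2 + 1/27
  leading term x_2^2: no divisor's leading term divides it; move -14/9x_2^2 to the remainder.
  leading term x_1: no divisor's leading term divides it; move -23/27x_1 to the remainder.
  leading term x_2: no divisor's leading term divides it; move 2/3x_2 to the remainder.
  leading term 1: no divisor's leading term divides it; move 1/27 to the remainder.
  remainder -14/9x_2^2 - 23/27x_1 + 2/3x_2 + 1/27 ≠ 0; add h_5 = -14/9x_2^2 - 23/27x_1 + 2/3x_2 + 1/27 to the basis.

S(f_2,f_3): lcm = x_1^2x_2. S = 5/6x_1x_2^2 - 1/2x_1^2 - x_1x_2 - x_1 - 2/3x_2.
  leading term x_1x_2^2: subtract (5/18)·f_1 from 5/6x_1x_2^2 - 1/2x_1^2 - x_1x_2 - x_1 - 2/3x_2 → -1/2x_1^2 - 4/9x_1x_2 - 5/6x_2^2 - 11/6x_1 - 2/3x_2 - 5/18
  leading term x_1^2: subtract (1/6)·f_3 from -1/2x_1^2 - 4/9x_1x_2 - 5/6x_2^2 - 11/6x_1 - 2/3x_2 - 5/18 → -1/9x_1x_2 - 5/6x_2^2 - 4/3x_1 - 2/3x_2 + 1/18
  leading term x_1x_2: subtract (-1/18)·f_2 from -1/9x_1x_2 - 5/6x_2^2 - 4/3x_1 - 2/3x_2 + 1/18 → -2/3x_2^2 - 25/18x_1 - 2/3x_2 - 1/18
  leading term x_2^2: subtract (3/7)·h_5 from -2/3x_2^2 - 25/18x_1 - 2/3x_2 - 1/18 → -43/42x_1 - 20/21x_2 - 1/14
  leading term x_1: no divisor's leading term divides it; move -43/42x_1 to the remainder.
  leading term x_2: no divisor's leading term divides it; move -20/21x_2 to the remainder.
  leading term 1: no divisor's leading term divides it; move -1/14 to the remainder.
  remainder -43/42x_1 - 20/21x_2 - 1/14 ≠ 0; add h_6 = -43/42x_1 - 20/21x_2 - 1/14 to the basis.

S(f_1,h_4): lcm = x_1x_2^3. S = 1/6x_1x_2^2 + x_2^3 + 11/18x_1^2 + 5/3x_1x_2 + 1/9x_1 + 1/3x_2.
  leading term x_1x_2^2: subtract (1/18)·f_1 from 1/6x_1x_2^2 + x_2^3 + 11/18x_1^2 + 5/3x_1x_2 + 1/9x_1 + 1/3x_2 → x_2^3 + 11/18x_1^2 + 16/9x_1x_2 - 1/6x_2^2 - 1/18x_1 + 1/3x_2 - 1/18
  leading term x_2^3: subtract (-2/3)·h_4 from x_2^3 + 11/18x_1^2 + 16/9x_1x_2 - 1/6x_2^2 - 1/18x_1 + 1/3x_2 - 1/18 → 11/18x_1^2 + 16/9x_1x_2 + 2/3x_2^2 + 5/9x_1 + x_2 + 1/18
  leading term x_1^2: subtract (-11/54)·f_3 from 11/18x_1^2 + 16/9x_1x_2 + 2/3x_2^2 + 5/9x_1 + x_2 + 1/18 → 37/27x_1x_2 + 2/3x_2^2 - 1/18x_1 + x_2 - 19/54
  leading term x_1x_2: subtract (37/54)·f_2 from 37/27x_1x_2 + 2/3x_2^2 - 1/18x_1 + x_2 - 19/54 → -25/18x_2^2 + 17/27x_1 + x_2 + 55/54
  leading term x_2^2: subtract (25/28)·h_5 from -25/18x_2^2 + 17/27x_1 + x_2 + 55/54 → 1051/756x_1 + 17/42x_2 + 745/756
  leading term x_1: subtract (-1051/774)·h_6 from 1051/756x_1 + 17/42x_2 + 745/756 → -2063/2322x_2 + 2063/2322
  leading term x_2: no divisor's leading term divides it; move -2063/2322x_2 to the remainder.
  leading term 1: no divisor's leading term divides it; move 2063/2322 to the remainder.
  remainder -2063/2322x_2 + 2063/2322 ≠ 0; add h_7 = -2063/2322x_2 + 2063/2322 to the basis.

The other S-polynomials (S(f_2,h_4), S(f_3,h_4), S(f_1,h_5), S(f_2,h_5), S(f_3,h_5), S(h_4,h_5), S(f_1,h_6), S(f_2,h_6), S(f_3,h_6), S(h_4,h_6), S(h_5,h_6), S(f_1,h_7), S(f_2,h_7), S(f_3,h_7), S(h_4,h_7), S(h_5,h_7), S(h_6,h_7)) all reduce to 0 modulo the current basis, so we have a Gröbner basis.
Inter-reduce: drop elements whose leading term is divisible by another's, tail-reduce, and make monic.
Reduced Gröbner basis: {x_1 + 1, x_2 - 1}.
Label its elements g_1 = x_1 + 1, g_2 = x_2 - 1.

Reduce p = 3x_1x_2^2 + 1/3x_2^3 - x_2 + 11/3 modulo G:
  leading term x_1x_2^2: subtract (3x_2^2)·g_1 from 3x_1x_2^2 + 1/3x_2^3 - x_2 + 11/3 → 1/3x_2^3 - 3x_2^2 - x_2 + 11/3
  leading term x_2^3: subtract (1/3x_2^2)·g_2 from 1/3x_2^3 - 3x_2^2 - x_2 + 11/3 → -8/3x_2^2 - x_2 + 11/3
  leading term x_2^2: subtract (-8/3x_2)·g_2 from -8/3x_2^2 - x_2 + 11/3 → -11/3x_2 + 11/3
  leading term x_2: subtract (-11/3)·g_2 from -11/3x_2 + 11/3 → 0
  normal form = 0.
Since the normal form is 0, p ∈ I.

Ideal membership is decidable via reduction modulo a Gröbner basis.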